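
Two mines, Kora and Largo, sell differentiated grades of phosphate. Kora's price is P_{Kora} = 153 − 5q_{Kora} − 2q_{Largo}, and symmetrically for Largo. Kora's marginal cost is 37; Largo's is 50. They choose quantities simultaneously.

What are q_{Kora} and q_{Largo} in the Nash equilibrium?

Mine Kora's profit: π = q_{Kora}(153 − 5q_{Kora} − 2q_{Largo}) − 37q_{Kora}.
∂π/∂q_{Kora} = 116 − 10q_{Kora} − 2q_{Largo} = 0 ⇒ q_{Kora} = 11.6 − 0.2q_{Largo}.
Similarly q_{Largo} = 10.3 − 0.2q_{Kora}.
Solving the two reaction functions simultaneously: (1 − (−0.2)(−0.2))q_{Kora} = 11.6 − 0.2·10.3, so 0.96q_{Kora} = 9.54 and q_{Kora} = 9.9375.
Then q_{Largo} = 10.3 − 0.2·9.9375 = 8.3125.

9.9375, 8.3125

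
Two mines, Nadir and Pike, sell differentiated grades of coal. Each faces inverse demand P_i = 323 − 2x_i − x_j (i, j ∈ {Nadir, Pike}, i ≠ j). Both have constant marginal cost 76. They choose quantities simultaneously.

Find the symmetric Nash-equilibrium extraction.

Mine Nadir's profit: π = x_{Nadir}(323 − 2x_{Nadir} − x_{Pike}) − 76x_{Nadir}.
∂π/∂x_{Nadir} = 247 − 4x_{Nadir} − x_{Pike} = 0 ⇒ x_{Nadir} = 61.75 − 0.25x_{Pike}.
Setting x_{Nadir} = x_{Pike} in the reaction function: x_{Nadir} = 61.75 − 0.25x_{Nadir}, so x_{Nadir} = 61.75 / 1.25 = 49.4.

49.4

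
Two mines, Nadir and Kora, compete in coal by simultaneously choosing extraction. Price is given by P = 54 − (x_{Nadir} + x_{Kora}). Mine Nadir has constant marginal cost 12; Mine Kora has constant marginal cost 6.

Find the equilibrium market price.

24

Mine Nadir's profit: π = x_{Nadir}(54 − (x_{Nadir} + x_{Kora})) − 12x_{Nadir}.
∂π/∂x_{Nadir} = 42 − 2x_{Nadir} − x_{Kora} = 0, so x_{Nadir} = 21 − 0.5x_{Kora}.
By the same steps for Kora: x_{Kora} = 24 − 0.5x_{Nadir}.
Plugging x_{Kora} into Nadir's best response: x_{Nadir} = 21 − 0.5(24 − 0.5x_{Nadir}) ⇒ 0.75x_{Nadir} = 9, so x_{Nadir} = 12.
Then x_{Kora} = 24 − 0.5·12 = 18.
Equilibrium price: P = 54 − 30 = 24.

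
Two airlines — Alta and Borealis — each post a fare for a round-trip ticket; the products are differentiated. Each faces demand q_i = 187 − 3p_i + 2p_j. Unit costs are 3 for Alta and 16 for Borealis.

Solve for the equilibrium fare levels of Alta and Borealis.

Alta's profit: π = (p_{Alta} − 3)(187 − 3p_{Alta} + 2p_{Borealis}).
∂π/∂p_{Alta} = 196 − 6p_{Alta} + 2p_{Borealis} = 0 ⇒ p_{Alta} = 98/3 + (1/3)p_{Borealis}.
Similarly p_{Borealis} = 235/6 + (1/3)p_{Alta}.
Plugging p_{Borealis} into Alta's best response: p_{Alta} = 98/3 + (1/3)(235/6 + (1/3)p_{Alta}) ⇒ (8/9)p_{Alta} = 823/18, so p_{Alta} = 51.4375.
Then p_{Borealis} = 235/6 + (1/3)·51.4375 = 56.3125.

51.4375, 56.3125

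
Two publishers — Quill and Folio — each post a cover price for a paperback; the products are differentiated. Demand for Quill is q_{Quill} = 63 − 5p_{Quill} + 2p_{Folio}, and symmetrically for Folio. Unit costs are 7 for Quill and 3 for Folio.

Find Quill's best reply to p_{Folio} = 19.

Quill's profit: π = (p_{Quill} − 7)(63 − 5p_{Quill} + 2p_{Folio}).
∂π/∂p_{Quill} = 98 − 10p_{Quill} + 2p_{Folio} = 0 ⇒ p_{Quill} = 9.8 + 0.2p_{Folio}.
At p_{Folio} = 19: p_{Quill} = 9.8 + 0.2·19 = 13.6.

13.6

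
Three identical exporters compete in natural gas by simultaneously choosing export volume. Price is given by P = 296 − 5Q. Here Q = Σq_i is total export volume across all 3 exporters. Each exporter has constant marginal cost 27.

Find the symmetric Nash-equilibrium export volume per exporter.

13.45

A representative exporter's profit is π_i = q_i(296 − 5Q) − 27q_i, with Q = q_i + Σ_{j≠i} q_j.
First-order condition: 269 − 10q_i − 5Σ_{j≠i} q_j = 0.
Imposing symmetry (q_j = q for all j) turns Σ_{j≠i} q_j into 2q, so 269 = 20q and q = 13.45.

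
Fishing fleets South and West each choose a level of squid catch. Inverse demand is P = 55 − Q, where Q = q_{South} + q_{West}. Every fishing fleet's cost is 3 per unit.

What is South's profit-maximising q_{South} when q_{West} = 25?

13.5

Fishing fleet South's profit: π = q_{South}(55 − (q_{South} + q_{West})) − 3q_{South}.
∂π/∂q_{South} = 52 − 2q_{South} − q_{West} = 0, so q_{South} = 26 − 0.5q_{West}.
At q_{West} = 25: q_{South} = 26 − 0.5·25 = 13.5.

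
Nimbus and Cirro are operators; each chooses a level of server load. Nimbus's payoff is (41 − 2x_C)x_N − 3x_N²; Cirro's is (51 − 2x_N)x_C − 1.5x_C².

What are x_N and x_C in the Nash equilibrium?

1.5, 16

Expanding Nimbus's payoff: 41x_N − 2x_Cx_N − 3x_N².
∂π/∂x_N = 41 − 2x_C − 6x_N = 0, so x_N = 41/6 − (1/3)x_C.
Likewise for Cirro: x_C = 17 − (2/3)x_N.
Solving the two reaction functions simultaneously: (1 − (−1/3)(−2/3))x_N = 41/6 − (1/3)·17, so (7/9)x_N = 7/6 and x_N = 1.5.
Then x_C = 17 − (2/3)·1.5 = 16.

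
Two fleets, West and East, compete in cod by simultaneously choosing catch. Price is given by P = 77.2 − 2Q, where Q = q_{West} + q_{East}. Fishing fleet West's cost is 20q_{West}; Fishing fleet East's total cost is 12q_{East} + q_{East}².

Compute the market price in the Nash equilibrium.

Fishing fleet West's profit: π = q_{West}(77.2 − 2(q_{West} + q_{East})) − 20q_{West}.
∂π/∂q_{West} = 57.2 − 4q_{West} − 2q_{East} = 0, so q_{West} = 14.3 − 0.5q_{East}.
For East: ∂π/∂q_{East} = 65.2 − 6q_{East} − 2q_{West} = 0 ⇒ q_{East} = 163/15 − (1/3)q_{West}.
Plugging q_{East} into West's best response: q_{West} = 14.3 − 0.5(163/15 − (1/3)q_{West}) ⇒ (5/6)q_{West} = 133/15, so q_{West} = 10.64.
Then q_{East} = 163/15 − (1/3)·10.64 = 7.32.
Equilibrium price: P = 77.2 − 2·17.96 = 41.28.

41.28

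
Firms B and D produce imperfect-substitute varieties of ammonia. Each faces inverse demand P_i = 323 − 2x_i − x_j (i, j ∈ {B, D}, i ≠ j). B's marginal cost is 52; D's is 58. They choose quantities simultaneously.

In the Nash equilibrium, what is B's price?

161.2

Firm B's profit: π = x_B(323 − 2x_B − x_D) − 52x_B.
∂π/∂x_B = 271 − 4x_B − x_D = 0 ⇒ x_B = 67.75 − 0.25x_D.
Similarly x_D = 66.25 − 0.25x_B.
Solving the two reaction functions simultaneously: (1 − (−0.25)(−0.25))x_B = 67.75 − 0.25·66.25, so 0.9375x_B = 51.1875 and x_B = 54.6.
Then x_D = 66.25 − 0.25·54.6 = 52.6.
P_B = 323 − 2·54.6 − 52.6 = 161.2.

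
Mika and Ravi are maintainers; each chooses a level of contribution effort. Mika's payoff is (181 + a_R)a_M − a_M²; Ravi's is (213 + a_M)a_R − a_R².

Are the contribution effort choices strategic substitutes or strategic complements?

Expanding Mika's payoff: 181a_M + a_Ra_M − a_M².
∂π/∂a_M = 181 + a_R − 2a_M = 0, so a_M = 90.5 + 0.5a_R.
The best-response slope da_M/da_R = 0.5 > 0: the reaction function is upward-sloping, so the choices are strategic complements.

strategic complements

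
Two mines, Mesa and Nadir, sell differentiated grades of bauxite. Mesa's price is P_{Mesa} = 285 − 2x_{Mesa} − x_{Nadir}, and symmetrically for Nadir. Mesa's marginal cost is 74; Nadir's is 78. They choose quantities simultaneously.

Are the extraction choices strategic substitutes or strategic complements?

strategic substitutes

Mine Mesa's profit: π = x_{Mesa}(285 − 2x_{Mesa} − x_{Nadir}) − 74x_{Mesa}.
∂π/∂x_{Mesa} = 211 − 4x_{Mesa} − x_{Nadir} = 0 ⇒ x_{Mesa} = 52.75 − 0.25x_{Nadir}.
The best-response slope dx_{Mesa}/dx_{Nadir} = −0.25 < 0: the reaction function is downward-sloping, so the choices are strategic substitutes.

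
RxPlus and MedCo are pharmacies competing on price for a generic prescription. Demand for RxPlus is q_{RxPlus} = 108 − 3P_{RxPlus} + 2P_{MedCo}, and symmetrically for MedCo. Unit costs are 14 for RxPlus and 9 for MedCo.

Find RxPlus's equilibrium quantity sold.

RxPlus's profit: π = (P_{RxPlus} − 14)(108 − 3P_{RxPlus} + 2P_{MedCo}).
∂π/∂P_{RxPlus} = 150 − 6P_{RxPlus} + 2P_{MedCo} = 0 ⇒ P_{RxPlus} = 25 + (1/3)P_{MedCo}.
Similarly P_{MedCo} = 22.5 + (1/3)P_{RxPlus}.
Plugging P_{MedCo} into RxPlus's best response: P_{RxPlus} = 25 + (1/3)(22.5 + (1/3)P_{RxPlus}) ⇒ (8/9)P_{RxPlus} = 32.5, so P_{RxPlus} = 36.5625.
Then P_{MedCo} = 22.5 + (1/3)·36.5625 = 34.6875.
q_{RxPlus} = 108 − 3·36.5625 + 2·34.6875 = 67.6875.

67.6875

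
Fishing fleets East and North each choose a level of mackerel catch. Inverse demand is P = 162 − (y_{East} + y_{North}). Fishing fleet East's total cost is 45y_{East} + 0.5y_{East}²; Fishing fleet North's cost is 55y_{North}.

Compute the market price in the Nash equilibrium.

Fishing fleet East's profit: π = y_{East}(162 − (y_{East} + y_{North})) − 45y_{East} − 0.5y_{East}².
∂π/∂y_{East} = 117 − 3y_{East} − y_{North} = 0, so y_{East} = 39 − (1/3)y_{North}.
For North: ∂π/∂y_{North} = 107 − 2y_{North} − y_{East} = 0 ⇒ y_{North} = 53.5 − 0.5y_{East}.
Solving the two reaction functions simultaneously: (1 − (−1/3)(−0.5))y_{East} = 39 − (1/3)·53.5, so (5/6)y_{East} = 127/6 and y_{East} = 25.4.
Then y_{North} = 53.5 − 0.5·25.4 = 40.8.
Equilibrium price: P = 162 − 66.2 = 95.8.

95.8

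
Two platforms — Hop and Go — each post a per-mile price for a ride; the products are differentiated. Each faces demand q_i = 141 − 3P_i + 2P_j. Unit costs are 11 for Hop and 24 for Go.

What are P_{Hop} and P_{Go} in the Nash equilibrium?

Hop's profit: π = (P_{Hop} − 11)(141 − 3P_{Hop} + 2P_{Go}).
∂π/∂P_{Hop} = 174 − 6P_{Hop} + 2P_{Go} = 0 ⇒ P_{Hop} = 29 + (1/3)P_{Go}.
Similarly P_{Go} = 35.5 + (1/3)P_{Hop}.
Plugging P_{Go} into Hop's best response: P_{Hop} = 29 + (1/3)(35.5 + (1/3)P_{Hop}) ⇒ (8/9)P_{Hop} = 245/6, so P_{Hop} = 45.9375.
Then P_{Go} = 35.5 + (1/3)·45.9375 = 50.8125.

45.9375, 50.8125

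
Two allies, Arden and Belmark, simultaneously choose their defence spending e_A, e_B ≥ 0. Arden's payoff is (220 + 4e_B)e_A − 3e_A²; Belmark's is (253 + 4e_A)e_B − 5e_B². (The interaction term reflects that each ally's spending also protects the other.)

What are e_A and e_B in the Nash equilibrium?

Expanding Arden's payoff: 220e_A + 4e_Be_A − 3e_A².
∂π/∂e_A = 220 + 4e_B − 6e_A = 0, so e_A = 110/3 + (2/3)e_B.
Likewise for Belmark: e_B = 25.3 + 0.4e_A.
Substituting the second reaction function into the first: e_A = 110/3 + (2/3)(25.3 + 0.4e_A), which gives (11/15)e_A = 803/15 ⇒ e_A = 73.
Then e_B = 25.3 + 0.4·73 = 54.5.

73, 54.5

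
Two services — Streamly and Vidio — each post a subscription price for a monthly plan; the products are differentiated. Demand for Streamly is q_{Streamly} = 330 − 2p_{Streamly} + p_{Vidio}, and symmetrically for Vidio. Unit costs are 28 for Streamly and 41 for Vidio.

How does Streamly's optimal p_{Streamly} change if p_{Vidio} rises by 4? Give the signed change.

Streamly's profit: π = (p_{Streamly} − 28)(330 − 2p_{Streamly} + p_{Vidio}).
∂π/∂p_{Streamly} = 386 − 4p_{Streamly} + p_{Vidio} = 0 ⇒ p_{Streamly} = 96.5 + 0.25p_{Vidio}.
The reaction-function slope is 0.25, so a 4-unit rise in p_{Vidio} moves p_{Streamly} by 0.25 × 4 = 1. Streamly's best response rises — the actions are strategic complements.

1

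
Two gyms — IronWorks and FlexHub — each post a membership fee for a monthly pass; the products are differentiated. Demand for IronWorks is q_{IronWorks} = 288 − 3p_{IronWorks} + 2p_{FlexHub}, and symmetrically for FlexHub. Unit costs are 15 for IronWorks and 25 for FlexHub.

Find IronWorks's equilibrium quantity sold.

210.375

IronWorks's profit: π = (p_{IronWorks} − 15)(288 − 3p_{IronWorks} + 2p_{FlexHub}).
∂π/∂p_{IronWorks} = 333 − 6p_{IronWorks} + 2p_{FlexHub} = 0 ⇒ p_{IronWorks} = 55.5 + (1/3)p_{FlexHub}.
Similarly p_{FlexHub} = 60.5 + (1/3)p_{IronWorks}.
Solving the two reaction functions simultaneously: (1 − (1/3)(1/3))p_{IronWorks} = 55.5 + (1/3)·60.5, so (8/9)p_{IronWorks} = 227/3 and p_{IronWorks} = 85.125.
Then p_{FlexHub} = 60.5 + (1/3)·85.125 = 88.875.
q_{IronWorks} = 288 − 3·85.125 + 2·88.875 = 210.375.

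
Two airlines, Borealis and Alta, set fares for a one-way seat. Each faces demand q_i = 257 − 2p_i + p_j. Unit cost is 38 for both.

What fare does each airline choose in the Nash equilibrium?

Borealis's profit: π = (p_{Borealis} − 38)(257 − 2p_{Borealis} + p_{Alta}).
∂π/∂p_{Borealis} = 333 − 4p_{Borealis} + p_{Alta} = 0 ⇒ p_{Borealis} = 83.25 + 0.25p_{Alta}.
The game is symmetric, so in equilibrium p_{Alta} = p_{Borealis}: the reaction function gives 0.75p_{Borealis} = 83.25, hence p_{Borealis} = 111.

111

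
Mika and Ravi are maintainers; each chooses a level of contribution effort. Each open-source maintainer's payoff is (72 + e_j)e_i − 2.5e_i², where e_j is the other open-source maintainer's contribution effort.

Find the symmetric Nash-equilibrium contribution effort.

18

Mika's payoff is (72 + e_R)e_M − 2.5e_M².
∂π/∂e_M = 72 + e_R − 5e_M = 0, so e_M = 14.4 + 0.2e_R.
Setting e_M = e_R in the reaction function: e_M = 14.4 + 0.2e_M, so e_M = 14.4 / 0.8 = 18.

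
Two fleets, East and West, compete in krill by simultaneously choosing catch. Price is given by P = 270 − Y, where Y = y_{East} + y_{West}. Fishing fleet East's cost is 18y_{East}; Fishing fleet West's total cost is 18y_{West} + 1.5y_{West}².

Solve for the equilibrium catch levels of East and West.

112, 28

Fishing fleet East's profit: π = y_{East}(270 − (y_{East} + y_{West})) − 18y_{East}.
∂π/∂y_{East} = 252 − 2y_{East} − y_{West} = 0, so y_{East} = 126 − 0.5y_{West}.
For West: ∂π/∂y_{West} = 252 − 5y_{West} − y_{East} = 0 ⇒ y_{West} = 50.4 − 0.2y_{East}.
Solving the two reaction functions simultaneously: (1 − (−0.5)(−0.2))y_{East} = 126 − 0.5·50.4, so 0.9y_{East} = 100.8 and y_{East} = 112.
Then y_{West} = 50.4 − 0.2·112 = 28.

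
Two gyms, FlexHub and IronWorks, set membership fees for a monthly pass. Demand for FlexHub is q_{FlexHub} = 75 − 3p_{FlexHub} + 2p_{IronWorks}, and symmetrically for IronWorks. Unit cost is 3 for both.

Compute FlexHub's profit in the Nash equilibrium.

972

FlexHub's profit: π = (p_{FlexHub} − 3)(75 − 3p_{FlexHub} + 2p_{IronWorks}).
∂π/∂p_{FlexHub} = 84 − 6p_{FlexHub} + 2p_{IronWorks} = 0 ⇒ p_{FlexHub} = 14 + (1/3)p_{IronWorks}.
The game is symmetric, so in equilibrium p_{IronWorks} = p_{FlexHub}: the reaction function gives (2/3)p_{FlexHub} = 14, hence p_{FlexHub} = 21.
q_{FlexHub} = 75 − 3·21 + 2·21 = 54.
Profit = (21 − 3)·54 = 972.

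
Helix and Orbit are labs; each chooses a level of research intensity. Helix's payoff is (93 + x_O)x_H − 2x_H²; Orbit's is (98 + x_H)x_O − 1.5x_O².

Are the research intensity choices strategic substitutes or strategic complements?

Expanding Helix's payoff: 93x_H + x_Ox_H − 2x_H².
∂π/∂x_H = 93 + x_O − 4x_H = 0, so x_H = 23.25 + 0.25x_O.
The best-response slope dx_H/dx_O = 0.25 > 0: the reaction function is upward-sloping, so the choices are strategic complements.

strategic complements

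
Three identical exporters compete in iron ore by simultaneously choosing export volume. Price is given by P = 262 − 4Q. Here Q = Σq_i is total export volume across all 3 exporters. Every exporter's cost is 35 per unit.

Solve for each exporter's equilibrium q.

14.1875

A representative exporter's profit is π_i = q_i(262 − 4Q) − 35q_i, with Q = q_i + Σ_{j≠i} q_j.
First-order condition: 227 − 8q_i − 4Σ_{j≠i} q_j = 0.
In a symmetric equilibrium every exporter chooses the same q, so Σ_{j≠i} q_j = 2q. The condition becomes 227 − 16q = 0, giving q = 227/16 = 14.1875.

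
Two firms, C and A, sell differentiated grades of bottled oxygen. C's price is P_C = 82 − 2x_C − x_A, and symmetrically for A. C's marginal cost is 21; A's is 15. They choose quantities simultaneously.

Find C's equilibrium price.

Firm C's profit: π = x_C(82 − 2x_C − x_A) − 21x_C.
∂π/∂x_C = 61 − 4x_C − x_A = 0 ⇒ x_C = 15.25 − 0.25x_A.
Similarly x_A = 16.75 − 0.25x_C.
Substituting the second reaction function into the first: x_C = 15.25 − 0.25(16.75 − 0.25x_C), which gives 0.9375x_C = 11.0625 ⇒ x_C = 11.8.
Then x_A = 16.75 − 0.25·11.8 = 13.8.
P_C = 82 − 2·11.8 − 13.8 = 44.6.

44.6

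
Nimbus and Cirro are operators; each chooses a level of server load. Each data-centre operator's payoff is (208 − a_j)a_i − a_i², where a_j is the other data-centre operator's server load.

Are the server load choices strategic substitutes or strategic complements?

Nimbus's payoff is (208 − a_C)a_N − a_N².
∂π/∂a_N = 208 − a_C − 2a_N = 0, so a_N = 104 − 0.5a_C.
The best-response slope da_N/da_C = −0.5 < 0: the reaction function is downward-sloping, so the choices are strategic substitutes.

strategic substitutes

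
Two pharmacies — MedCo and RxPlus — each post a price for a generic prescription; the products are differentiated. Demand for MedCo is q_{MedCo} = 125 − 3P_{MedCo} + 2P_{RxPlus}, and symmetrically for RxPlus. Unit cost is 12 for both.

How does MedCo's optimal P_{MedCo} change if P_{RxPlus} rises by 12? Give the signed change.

4

MedCo's profit: π = (P_{MedCo} − 12)(125 − 3P_{MedCo} + 2P_{RxPlus}).
∂π/∂P_{MedCo} = 161 − 6P_{MedCo} + 2P_{RxPlus} = 0 ⇒ P_{MedCo} = 161/6 + (1/3)P_{RxPlus}.
The reaction-function slope is 1/3, so a 12-unit rise in P_{RxPlus} moves P_{MedCo} by 1/3 × 12 = 4. MedCo's best response rises — the actions are strategic complements.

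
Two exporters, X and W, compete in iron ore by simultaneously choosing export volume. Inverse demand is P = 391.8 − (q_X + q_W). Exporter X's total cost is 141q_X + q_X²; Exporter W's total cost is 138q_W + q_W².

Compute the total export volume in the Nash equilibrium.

100.92

Exporter X's profit: π = q_X(391.8 − (q_X + q_W)) − 141q_X − q_X².
∂π/∂q_X = 250.8 − 4q_X − q_W = 0, so q_X = 62.7 − 0.25q_W.
By the same steps for W: q_W = 63.45 − 0.25q_X.
Solving the two reaction functions simultaneously: (1 − (−0.25)(−0.25))q_X = 62.7 − 0.25·63.45, so 0.9375q_X = 46.8375 and q_X = 49.96.
Then q_W = 63.45 − 0.25·49.96 = 50.96.
Total export volume: 49.96 + 50.96 = 100.92.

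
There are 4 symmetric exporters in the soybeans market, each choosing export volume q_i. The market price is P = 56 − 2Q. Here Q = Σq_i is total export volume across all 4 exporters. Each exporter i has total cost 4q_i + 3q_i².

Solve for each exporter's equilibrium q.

A representative exporter's profit is π_i = q_i(56 − 2Q) − 4q_i − 3q_i², with Q = q_i + Σ_{j≠i} q_j.
First-order condition: 52 − 10q_i − 2Σ_{j≠i} q_j = 0.
With identical exporters, set every q_j = q: then 52 − 10q − 6q = 0, i.e. q = 52/16 = 3.25.

3.25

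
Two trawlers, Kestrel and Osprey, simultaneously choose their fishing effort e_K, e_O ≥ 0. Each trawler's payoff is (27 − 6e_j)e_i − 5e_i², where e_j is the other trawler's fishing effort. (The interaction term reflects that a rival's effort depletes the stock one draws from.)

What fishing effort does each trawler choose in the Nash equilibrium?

Kestrel's payoff is (27 − 6e_O)e_K − 5e_K².
∂π/∂e_K = 27 − 6e_O − 10e_K = 0, so e_K = 2.7 − 0.6e_O.
By symmetry e_O = e_K; substituting into the reaction function, 1.6e_K = 2.7 and e_K = 1.6875.

1.6875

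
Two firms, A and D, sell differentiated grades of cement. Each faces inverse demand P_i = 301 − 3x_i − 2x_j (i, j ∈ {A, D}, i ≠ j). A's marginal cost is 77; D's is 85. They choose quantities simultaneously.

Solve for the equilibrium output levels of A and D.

Firm A's profit: π = x_A(301 − 3x_A − 2x_D) − 77x_A.
∂π/∂x_A = 224 − 6x_A − 2x_D = 0 ⇒ x_A = 112/3 − (1/3)x_D.
Similarly x_D = 36 − (1/3)x_A.
Plugging x_D into A's best response: x_A = 112/3 − (1/3)(36 − (1/3)x_A) ⇒ (8/9)x_A = 76/3, so x_A = 28.5.
Then x_D = 36 − (1/3)·28.5 = 26.5.

28.5, 26.5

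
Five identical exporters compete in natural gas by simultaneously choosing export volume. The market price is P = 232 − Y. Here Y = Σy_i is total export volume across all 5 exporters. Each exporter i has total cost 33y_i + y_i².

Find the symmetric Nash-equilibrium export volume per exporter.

24.875

A representative exporter's profit is π_i = y_i(232 − Y) − 33y_i − y_i², with Y = y_i + Σ_{j≠i} y_j.
First-order condition: 199 − 4y_i − Σ_{j≠i} y_j = 0.
In a symmetric equilibrium every exporter chooses the same y, so Σ_{j≠i} y_j = 4y. The condition becomes 199 − 8y = 0, giving y = 199/8 = 24.875.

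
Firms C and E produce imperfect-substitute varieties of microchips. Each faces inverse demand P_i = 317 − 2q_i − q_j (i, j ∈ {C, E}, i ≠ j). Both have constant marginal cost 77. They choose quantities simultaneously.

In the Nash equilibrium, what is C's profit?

4608

Firm C's profit: π = q_C(317 − 2q_C − q_E) − 77q_C.
∂π/∂q_C = 240 − 4q_C − q_E = 0 ⇒ q_C = 60 − 0.25q_E.
By symmetry q_E = q_C; substituting into the reaction function, 1.25q_C = 60 and q_C = 48.
P_C = 317 − 2·48 − 48 = 173.
Profit = (173 − 77)·48 = 4608.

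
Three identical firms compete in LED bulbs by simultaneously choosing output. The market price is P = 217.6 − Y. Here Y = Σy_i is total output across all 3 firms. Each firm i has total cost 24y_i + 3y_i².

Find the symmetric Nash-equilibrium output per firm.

A representative firm's profit is π_i = y_i(217.6 − Y) − 24y_i − 3y_i², with Y = y_i + Σ_{j≠i} y_j.
First-order condition: 193.6 − 8y_i − Σ_{j≠i} y_j = 0.
With identical firms, set every y_j = y: then 193.6 − 8y − 2y = 0, i.e. y = 193.6/10 = 19.36.

19.36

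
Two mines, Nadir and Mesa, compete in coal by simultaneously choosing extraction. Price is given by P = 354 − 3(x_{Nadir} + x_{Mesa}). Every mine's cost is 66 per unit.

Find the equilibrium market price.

Mine Nadir's profit: π = x_{Nadir}(354 − 3(x_{Nadir} + x_{Mesa})) − 66x_{Nadir}.
∂π/∂x_{Nadir} = 288 − 6x_{Nadir} − 3x_{Mesa} = 0, so x_{Nadir} = 48 − 0.5x_{Mesa}.
Setting x_{Nadir} = x_{Mesa} in the reaction function: x_{Nadir} = 48 − 0.5x_{Nadir}, so x_{Nadir} = 48 / 1.5 = 32.
Equilibrium price: P = 354 − 3·64 = 162.

162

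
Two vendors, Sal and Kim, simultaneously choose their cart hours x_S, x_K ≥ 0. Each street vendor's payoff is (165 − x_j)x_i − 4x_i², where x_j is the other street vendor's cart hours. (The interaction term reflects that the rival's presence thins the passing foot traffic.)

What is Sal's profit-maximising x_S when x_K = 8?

Sal's payoff is (165 − x_K)x_S − 4x_S².
∂π/∂x_S = 165 − x_K − 8x_S = 0, so x_S = 20.625 − 0.125x_K.
At x_K = 8: x_S = 20.625 − 0.125·8 = 19.625.

19.625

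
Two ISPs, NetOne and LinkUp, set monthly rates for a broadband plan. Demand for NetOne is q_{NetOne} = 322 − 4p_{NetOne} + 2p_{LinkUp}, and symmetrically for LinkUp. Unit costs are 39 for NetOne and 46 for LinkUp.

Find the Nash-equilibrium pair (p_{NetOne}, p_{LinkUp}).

NetOne's profit: π = (p_{NetOne} − 39)(322 − 4p_{NetOne} + 2p_{LinkUp}).
∂π/∂p_{NetOne} = 478 − 8p_{NetOne} + 2p_{LinkUp} = 0 ⇒ p_{NetOne} = 59.75 + 0.25p_{LinkUp}.
Similarly p_{LinkUp} = 63.25 + 0.25p_{NetOne}.
Substituting the second reaction function into the first: p_{NetOne} = 59.75 + 0.25(63.25 + 0.25p_{NetOne}), which gives 0.9375p_{NetOne} = 75.5625 ⇒ p_{NetOne} = 80.6.
Then p_{LinkUp} = 63.25 + 0.25·80.6 = 83.4.

80.6, 83.4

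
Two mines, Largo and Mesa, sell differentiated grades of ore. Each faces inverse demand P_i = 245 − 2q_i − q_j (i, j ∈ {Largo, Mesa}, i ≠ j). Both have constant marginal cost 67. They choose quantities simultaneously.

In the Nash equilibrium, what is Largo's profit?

2534.72

Mine Largo's profit: π = q_{Largo}(245 − 2q_{Largo} − q_{Mesa}) − 67q_{Largo}.
∂π/∂q_{Largo} = 178 − 4q_{Largo} − q_{Mesa} = 0 ⇒ q_{Largo} = 44.5 − 0.25q_{Mesa}.
The game is symmetric, so in equilibrium q_{Mesa} = q_{Largo}: the reaction function gives 1.25q_{Largo} = 44.5, hence q_{Largo} = 35.6.
P_{Largo} = 245 − 2·35.6 − 35.6 = 138.2.
Profit = (138.2 − 67)·35.6 = 2534.72.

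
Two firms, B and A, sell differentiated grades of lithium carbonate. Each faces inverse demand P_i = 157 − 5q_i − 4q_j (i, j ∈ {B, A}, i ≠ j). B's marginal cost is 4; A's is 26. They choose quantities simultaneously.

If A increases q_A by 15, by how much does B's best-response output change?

-6

Firm B's profit: π = q_B(157 − 5q_B − 4q_A) − 4q_B.
∂π/∂q_B = 153 − 10q_B − 4q_A = 0 ⇒ q_B = 15.3 − 0.4q_A.
The reaction-function slope is −0.4, so a 15-unit rise in q_A moves q_B by −0.4 × 15 = −6. B's best response falls — the actions are strategic substitutes.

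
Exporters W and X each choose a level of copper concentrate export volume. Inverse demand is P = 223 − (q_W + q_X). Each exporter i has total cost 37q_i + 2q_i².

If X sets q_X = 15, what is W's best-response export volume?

Exporter W's profit: π = q_W(223 − (q_W + q_X)) − 37q_W − 2q_W².
∂π/∂q_W = 186 − 6q_W − q_X = 0, so q_W = 31 − (1/6)q_X.
At q_X = 15: q_W = 31 − (1/6)·15 = 28.5.

28.5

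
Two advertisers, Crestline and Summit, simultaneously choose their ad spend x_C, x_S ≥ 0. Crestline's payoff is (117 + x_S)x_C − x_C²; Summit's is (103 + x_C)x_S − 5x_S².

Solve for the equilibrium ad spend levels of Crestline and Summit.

67, 17

Expanding Crestline's payoff: 117x_C + x_Sx_C − x_C².
∂π/∂x_C = 117 + x_S − 2x_C = 0, so x_C = 58.5 + 0.5x_S.
Likewise for Summit: x_S = 10.3 + 0.1x_C.
Substituting the second reaction function into the first: x_C = 58.5 + 0.5(10.3 + 0.1x_C), which gives 0.95x_C = 63.65 ⇒ x_C = 67.
Then x_S = 10.3 + 0.1·67 = 17.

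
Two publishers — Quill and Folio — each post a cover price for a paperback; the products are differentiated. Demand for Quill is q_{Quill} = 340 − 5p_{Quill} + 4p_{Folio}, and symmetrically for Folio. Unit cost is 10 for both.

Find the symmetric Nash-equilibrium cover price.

65

Quill's profit: π = (p_{Quill} − 10)(340 − 5p_{Quill} + 4p_{Folio}).
∂π/∂p_{Quill} = 390 − 10p_{Quill} + 4p_{Folio} = 0 ⇒ p_{Quill} = 39 + 0.4p_{Folio}.
Setting p_{Quill} = p_{Folio} in the reaction function: p_{Quill} = 39 + 0.4p_{Quill}, so p_{Quill} = 39 / 0.6 = 65.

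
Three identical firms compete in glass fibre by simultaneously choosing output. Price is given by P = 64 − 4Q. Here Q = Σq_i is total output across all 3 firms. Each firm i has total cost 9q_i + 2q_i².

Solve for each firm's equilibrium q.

A representative firm's profit is π_i = q_i(64 − 4Q) − 9q_i − 2q_i², with Q = q_i + Σ_{j≠i} q_j.
First-order condition: 55 − 12q_i − 4Σ_{j≠i} q_j = 0.
In a symmetric equilibrium every firm chooses the same q, so Σ_{j≠i} q_j = 2q. The condition becomes 55 − 20q = 0, giving q = 55/20 = 2.75.

2.75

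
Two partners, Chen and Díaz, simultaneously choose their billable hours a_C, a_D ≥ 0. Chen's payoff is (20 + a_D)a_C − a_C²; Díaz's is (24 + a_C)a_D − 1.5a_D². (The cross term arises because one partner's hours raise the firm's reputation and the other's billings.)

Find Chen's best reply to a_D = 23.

21.5

Expanding Chen's payoff: 20a_C + a_Da_C − a_C².
∂π/∂a_C = 20 + a_D − 2a_C = 0, so a_C = 10 + 0.5a_D.
At a_D = 23: a_C = 10 + 0.5·23 = 21.5.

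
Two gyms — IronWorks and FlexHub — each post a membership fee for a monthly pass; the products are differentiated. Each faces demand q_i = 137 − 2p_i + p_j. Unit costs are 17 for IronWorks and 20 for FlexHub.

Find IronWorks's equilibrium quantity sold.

IronWorks's profit: π = (p_{IronWorks} − 17)(137 − 2p_{IronWorks} + p_{FlexHub}).
∂π/∂p_{IronWorks} = 171 − 4p_{IronWorks} + p_{FlexHub} = 0 ⇒ p_{IronWorks} = 42.75 + 0.25p_{FlexHub}.
Similarly p_{FlexHub} = 44.25 + 0.25p_{IronWorks}.
Solving the two reaction functions simultaneously: (1 − (0.25)(0.25))p_{IronWorks} = 42.75 + 0.25·44.25, so 0.9375p_{IronWorks} = 53.8125 and p_{IronWorks} = 57.4.
Then p_{FlexHub} = 44.25 + 0.25·57.4 = 58.6.
q_{IronWorks} = 137 − 2·57.4 + 58.6 = 80.8.

80.8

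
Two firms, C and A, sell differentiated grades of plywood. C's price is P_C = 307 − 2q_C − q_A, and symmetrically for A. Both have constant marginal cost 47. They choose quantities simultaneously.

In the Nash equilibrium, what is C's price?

151

Firm C's profit: π = q_C(307 − 2q_C − q_A) − 47q_C.
∂π/∂q_C = 260 − 4q_C − q_A = 0 ⇒ q_C = 65 − 0.25q_A.
The game is symmetric, so in equilibrium q_A = q_C: the reaction function gives 1.25q_C = 65, hence q_C = 52.
P_C = 307 − 2·52 − 52 = 151.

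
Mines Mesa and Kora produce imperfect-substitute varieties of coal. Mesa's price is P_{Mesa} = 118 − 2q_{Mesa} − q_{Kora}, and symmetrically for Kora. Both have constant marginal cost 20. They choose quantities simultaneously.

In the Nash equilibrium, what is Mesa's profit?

Mine Mesa's profit: π = q_{Mesa}(118 − 2q_{Mesa} − q_{Kora}) − 20q_{Mesa}.
∂π/∂q_{Mesa} = 98 − 4q_{Mesa} − q_{Kora} = 0 ⇒ q_{Mesa} = 24.5 − 0.25q_{Kora}.
The game is symmetric, so in equilibrium q_{Kora} = q_{Mesa}: the reaction function gives 1.25q_{Mesa} = 24.5, hence q_{Mesa} = 19.6.
P_{Mesa} = 118 − 2·19.6 − 19.6 = 59.2.
Profit = (59.2 − 20)·19.6 = 768.32.

768.32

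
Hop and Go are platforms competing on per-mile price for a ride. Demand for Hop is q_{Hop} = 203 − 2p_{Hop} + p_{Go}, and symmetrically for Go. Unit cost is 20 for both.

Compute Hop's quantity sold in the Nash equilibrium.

122

Hop's profit: π = (p_{Hop} − 20)(203 − 2p_{Hop} + p_{Go}).
∂π/∂p_{Hop} = 243 − 4p_{Hop} + p_{Go} = 0 ⇒ p_{Hop} = 60.75 + 0.25p_{Go}.
Setting p_{Hop} = p_{Go} in the reaction function: p_{Hop} = 60.75 + 0.25p_{Hop}, so p_{Hop} = 60.75 / 0.75 = 81.
q_{Hop} = 203 − 2·81 + 81 = 122.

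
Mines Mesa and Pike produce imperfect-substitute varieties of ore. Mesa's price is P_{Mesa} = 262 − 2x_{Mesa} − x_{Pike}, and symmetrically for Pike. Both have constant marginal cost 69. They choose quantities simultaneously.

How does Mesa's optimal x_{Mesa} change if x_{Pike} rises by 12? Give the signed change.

-3

Mine Mesa's profit: π = x_{Mesa}(262 − 2x_{Mesa} − x_{Pike}) − 69x_{Mesa}.
∂π/∂x_{Mesa} = 193 − 4x_{Mesa} − x_{Pike} = 0 ⇒ x_{Mesa} = 48.25 − 0.25x_{Pike}.
The reaction-function slope is −0.25, so a 12-unit rise in x_{Pike} moves x_{Mesa} by −0.25 × 12 = −3. Mesa's best response falls — the actions are strategic substitutes.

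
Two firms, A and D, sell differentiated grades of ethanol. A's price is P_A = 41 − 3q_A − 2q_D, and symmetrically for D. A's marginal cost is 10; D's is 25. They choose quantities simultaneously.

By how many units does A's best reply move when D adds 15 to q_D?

Firm A's profit: π = q_A(41 − 3q_A − 2q_D) − 10q_A.
∂π/∂q_A = 31 − 6q_A − 2q_D = 0 ⇒ q_A = 31/6 − (1/3)q_D.
The reaction-function slope is −1/3, so a 15-unit rise in q_D moves q_A by −1/3 × 15 = −5. A's best response falls — the actions are strategic substitutes.

-5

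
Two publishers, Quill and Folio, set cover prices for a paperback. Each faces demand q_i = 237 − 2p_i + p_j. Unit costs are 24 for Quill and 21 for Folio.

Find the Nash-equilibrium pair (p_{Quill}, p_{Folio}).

Quill's profit: π = (p_{Quill} − 24)(237 − 2p_{Quill} + p_{Folio}).
∂π/∂p_{Quill} = 285 − 4p_{Quill} + p_{Folio} = 0 ⇒ p_{Quill} = 71.25 + 0.25p_{Folio}.
Similarly p_{Folio} = 69.75 + 0.25p_{Quill}.
Solving the two reaction functions simultaneously: (1 − (0.25)(0.25))p_{Quill} = 71.25 + 0.25·69.75, so 0.9375p_{Quill} = 88.6875 and p_{Quill} = 94.6.
Then p_{Folio} = 69.75 + 0.25·94.6 = 93.4.

94.6, 93.4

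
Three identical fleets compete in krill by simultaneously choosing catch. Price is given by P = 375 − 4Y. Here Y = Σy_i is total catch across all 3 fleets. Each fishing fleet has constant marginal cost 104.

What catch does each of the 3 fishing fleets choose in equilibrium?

16.9375

A representative fishing fleet's profit is π_i = y_i(375 − 4Y) − 104y_i, with Y = y_i + Σ_{j≠i} y_j.
First-order condition: 271 − 8y_i − 4Σ_{j≠i} y_j = 0.
Imposing symmetry (y_j = y for all j) turns Σ_{j≠i} y_j into 2y, so 271 = 16y and y = 16.9375.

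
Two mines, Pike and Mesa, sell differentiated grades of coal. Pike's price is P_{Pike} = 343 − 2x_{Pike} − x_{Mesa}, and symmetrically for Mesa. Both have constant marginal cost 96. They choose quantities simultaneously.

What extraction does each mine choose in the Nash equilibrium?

Mine Pike's profit: π = x_{Pike}(343 − 2x_{Pike} − x_{Mesa}) − 96x_{Pike}.
∂π/∂x_{Pike} = 247 − 4x_{Pike} − x_{Mesa} = 0 ⇒ x_{Pike} = 61.75 − 0.25x_{Mesa}.
The game is symmetric, so in equilibrium x_{Mesa} = x_{Pike}: the reaction function gives 1.25x_{Pike} = 61.75, hence x_{Pike} = 49.4.

49.4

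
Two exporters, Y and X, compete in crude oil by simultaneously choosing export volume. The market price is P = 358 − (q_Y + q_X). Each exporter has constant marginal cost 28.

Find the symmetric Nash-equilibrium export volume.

110

Exporter Y's profit: π = q_Y(358 − (q_Y + q_X)) − 28q_Y.
∂π/∂q_Y = 330 − 2q_Y − q_X = 0, so q_Y = 165 − 0.5q_X.
Setting q_Y = q_X in the reaction function: q_Y = 165 − 0.5q_Y, so q_Y = 165 / 1.5 = 110.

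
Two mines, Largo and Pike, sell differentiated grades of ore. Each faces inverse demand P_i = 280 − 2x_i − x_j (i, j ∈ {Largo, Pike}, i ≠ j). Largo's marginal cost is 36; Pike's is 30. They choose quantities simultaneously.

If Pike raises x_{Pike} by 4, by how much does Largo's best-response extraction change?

-1

Mine Largo's profit: π = x_{Largo}(280 − 2x_{Largo} − x_{Pike}) − 36x_{Largo}.
∂π/∂x_{Largo} = 244 − 4x_{Largo} − x_{Pike} = 0 ⇒ x_{Largo} = 61 − 0.25x_{Pike}.
The reaction-function slope is −0.25, so a 4-unit rise in x_{Pike} moves x_{Largo} by −0.25 × 4 = −1. Largo's best response falls — the actions are strategic substitutes.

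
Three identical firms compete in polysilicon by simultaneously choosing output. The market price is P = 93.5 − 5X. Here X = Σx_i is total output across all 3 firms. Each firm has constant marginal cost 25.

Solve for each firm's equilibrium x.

3.425

A representative firm's profit is π_i = x_i(93.5 − 5X) − 25x_i, with X = x_i + Σ_{j≠i} x_j.
First-order condition: 68.5 − 10x_i − 5Σ_{j≠i} x_j = 0.
In a symmetric equilibrium every firm chooses the same x, so Σ_{j≠i} x_j = 2x. The condition becomes 68.5 − 20x = 0, giving x = 68.5/20 = 3.425.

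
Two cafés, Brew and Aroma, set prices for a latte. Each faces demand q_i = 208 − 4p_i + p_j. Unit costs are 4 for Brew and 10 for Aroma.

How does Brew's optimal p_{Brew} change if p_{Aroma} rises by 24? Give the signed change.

3

Brew's profit: π = (p_{Brew} − 4)(208 − 4p_{Brew} + p_{Aroma}).
∂π/∂p_{Brew} = 224 − 8p_{Brew} + p_{Aroma} = 0 ⇒ p_{Brew} = 28 + 0.125p_{Aroma}.
The reaction-function slope is 0.125, so a 24-unit rise in p_{Aroma} moves p_{Brew} by 0.125 × 24 = 3. Brew's best response rises — the actions are strategic complements.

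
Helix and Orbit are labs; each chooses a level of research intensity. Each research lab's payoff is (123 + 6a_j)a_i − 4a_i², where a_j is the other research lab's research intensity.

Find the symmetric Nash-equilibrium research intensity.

Helix's payoff is (123 + 6a_O)a_H − 4a_H².
∂π/∂a_H = 123 + 6a_O − 8a_H = 0, so a_H = 15.375 + 0.75a_O.
Setting a_H = a_O in the reaction function: a_H = 15.375 + 0.75a_H, so a_H = 15.375 / 0.25 = 61.5.

61.5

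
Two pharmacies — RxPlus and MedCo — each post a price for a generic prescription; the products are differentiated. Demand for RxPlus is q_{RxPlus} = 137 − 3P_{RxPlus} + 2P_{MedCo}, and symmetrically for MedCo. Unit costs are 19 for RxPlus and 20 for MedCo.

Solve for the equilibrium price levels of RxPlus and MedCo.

RxPlus's profit: π = (P_{RxPlus} − 19)(137 − 3P_{RxPlus} + 2P_{MedCo}).
∂π/∂P_{RxPlus} = 194 − 6P_{RxPlus} + 2P_{MedCo} = 0 ⇒ P_{RxPlus} = 97/3 + (1/3)P_{MedCo}.
Similarly P_{MedCo} = 197/6 + (1/3)P_{RxPlus}.
Solving the two reaction functions simultaneously: (1 − (1/3)(1/3))P_{RxPlus} = 97/3 + (1/3)·(197/6), so (8/9)P_{RxPlus} = 779/18 and P_{RxPlus} = 48.6875.
Then P_{MedCo} = 197/6 + (1/3)·48.6875 = 49.0625.

48.6875, 49.0625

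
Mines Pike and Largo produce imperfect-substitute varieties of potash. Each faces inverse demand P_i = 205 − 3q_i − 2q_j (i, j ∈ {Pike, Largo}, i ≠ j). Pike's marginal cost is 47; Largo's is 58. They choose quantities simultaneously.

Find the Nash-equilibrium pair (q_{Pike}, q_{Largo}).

Mine Pike's profit: π = q_{Pike}(205 − 3q_{Pike} − 2q_{Largo}) − 47q_{Pike}.
∂π/∂q_{Pike} = 158 − 6q_{Pike} − 2q_{Largo} = 0 ⇒ q_{Pike} = 79/3 − (1/3)q_{Largo}.
Similarly q_{Largo} = 24.5 − (1/3)q_{Pike}.
Solving the two reaction functions simultaneously: (1 − (−1/3)(−1/3))q_{Pike} = 79/3 − (1/3)·24.5, so (8/9)q_{Pike} = 109/6 and q_{Pike} = 20.4375.
Then q_{Largo} = 24.5 − (1/3)·20.4375 = 17.6875.

20.4375, 17.6875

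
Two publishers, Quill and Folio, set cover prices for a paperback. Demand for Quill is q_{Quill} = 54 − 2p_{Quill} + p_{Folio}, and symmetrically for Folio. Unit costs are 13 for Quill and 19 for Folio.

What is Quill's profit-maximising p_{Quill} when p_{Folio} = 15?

23.75

Quill's profit: π = (p_{Quill} − 13)(54 − 2p_{Quill} + p_{Folio}).
∂π/∂p_{Quill} = 80 − 4p_{Quill} + p_{Folio} = 0 ⇒ p_{Quill} = 20 + 0.25p_{Folio}.
At p_{Folio} = 15: p_{Quill} = 20 + 0.25·15 = 23.75.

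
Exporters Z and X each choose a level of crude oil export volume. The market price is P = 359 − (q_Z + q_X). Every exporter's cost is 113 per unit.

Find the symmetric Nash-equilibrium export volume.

82

Exporter Z's profit: π = q_Z(359 − (q_Z + q_X)) − 113q_Z.
∂π/∂q_Z = 246 − 2q_Z − q_X = 0, so q_Z = 123 − 0.5q_X.
By symmetry q_X = q_Z; substituting into the reaction function, 1.5q_Z = 123 and q_Z = 82.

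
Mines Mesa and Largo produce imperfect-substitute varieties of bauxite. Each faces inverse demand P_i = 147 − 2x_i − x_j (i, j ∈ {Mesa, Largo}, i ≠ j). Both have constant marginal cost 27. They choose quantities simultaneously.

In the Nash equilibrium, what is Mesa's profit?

1152

Mine Mesa's profit: π = x_{Mesa}(147 − 2x_{Mesa} − x_{Largo}) − 27x_{Mesa}.
∂π/∂x_{Mesa} = 120 − 4x_{Mesa} − x_{Largo} = 0 ⇒ x_{Mesa} = 30 − 0.25x_{Largo}.
The game is symmetric, so in equilibrium x_{Largo} = x_{Mesa}: the reaction function gives 1.25x_{Mesa} = 30, hence x_{Mesa} = 24.
P_{Mesa} = 147 − 2·24 − 24 = 75.
Profit = (75 − 27)·24 = 1152.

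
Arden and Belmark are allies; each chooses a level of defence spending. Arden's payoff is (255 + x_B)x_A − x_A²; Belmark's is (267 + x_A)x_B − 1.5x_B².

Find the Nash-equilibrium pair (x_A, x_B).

206.4, 157.8

Expanding Arden's payoff: 255x_A + x_Bx_A − x_A².
∂π/∂x_A = 255 + x_B − 2x_A = 0, so x_A = 127.5 + 0.5x_B.
Likewise for Belmark: x_B = 89 + (1/3)x_A.
Plugging x_B into Arden's best response: x_A = 127.5 + 0.5(89 + (1/3)x_A) ⇒ (5/6)x_A = 172, so x_A = 206.4.
Then x_B = 89 + (1/3)·206.4 = 157.8.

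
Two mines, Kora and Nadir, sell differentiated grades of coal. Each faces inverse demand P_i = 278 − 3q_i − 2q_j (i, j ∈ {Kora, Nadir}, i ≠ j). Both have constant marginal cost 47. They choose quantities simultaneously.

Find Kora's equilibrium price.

Mine Kora's profit: π = q_{Kora}(278 − 3q_{Kora} − 2q_{Nadir}) − 47q_{Kora}.
∂π/∂q_{Kora} = 231 − 6q_{Kora} − 2q_{Nadir} = 0 ⇒ q_{Kora} = 38.5 − (1/3)q_{Nadir}.
By symmetry q_{Nadir} = q_{Kora}; substituting into the reaction function, (4/3)q_{Kora} = 38.5 and q_{Kora} = 28.875.
P_{Kora} = 278 − 3·28.875 − 2·28.875 = 133.625.

133.625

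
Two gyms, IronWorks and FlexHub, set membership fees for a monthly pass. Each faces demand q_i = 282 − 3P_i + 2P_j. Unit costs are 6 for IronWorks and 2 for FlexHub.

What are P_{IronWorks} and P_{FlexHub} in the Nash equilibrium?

IronWorks's profit: π = (P_{IronWorks} − 6)(282 − 3P_{IronWorks} + 2P_{FlexHub}).
∂π/∂P_{IronWorks} = 300 − 6P_{IronWorks} + 2P_{FlexHub} = 0 ⇒ P_{IronWorks} = 50 + (1/3)P_{FlexHub}.
Similarly P_{FlexHub} = 48 + (1/3)P_{IronWorks}.
Solving the two reaction functions simultaneously: (1 − (1/3)(1/3))P_{IronWorks} = 50 + (1/3)·48, so (8/9)P_{IronWorks} = 66 and P_{IronWorks} = 74.25.
Then P_{FlexHub} = 48 + (1/3)·74.25 = 72.75.

74.25, 72.75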